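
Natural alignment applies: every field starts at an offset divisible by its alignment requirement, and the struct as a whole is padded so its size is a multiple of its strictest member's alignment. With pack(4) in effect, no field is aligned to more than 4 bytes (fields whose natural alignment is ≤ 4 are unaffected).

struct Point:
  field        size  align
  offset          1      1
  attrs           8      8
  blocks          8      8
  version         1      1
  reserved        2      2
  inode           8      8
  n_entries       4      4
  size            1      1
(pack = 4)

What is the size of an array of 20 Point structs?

800

0..1  offset  (1B, 1-aligned)
1..4  -- padding (3B)
4..12  attrs  (8B, 4-aligned)
12..20  blocks  (8B, 4-aligned)
20..21  version  (1B, 1-aligned)
21..22  -- padding (1B)
22..24  reserved  (2B, 2-aligned)
24..32  inode  (8B, 4-aligned)
32..36  n_entries  (4B, 4-aligned)
36..37  size  (1B, 1-aligned)
37..40  -- tail padding (3B)
sizeof = 40, alignof = 4
array of 20: 20 × 40 = 800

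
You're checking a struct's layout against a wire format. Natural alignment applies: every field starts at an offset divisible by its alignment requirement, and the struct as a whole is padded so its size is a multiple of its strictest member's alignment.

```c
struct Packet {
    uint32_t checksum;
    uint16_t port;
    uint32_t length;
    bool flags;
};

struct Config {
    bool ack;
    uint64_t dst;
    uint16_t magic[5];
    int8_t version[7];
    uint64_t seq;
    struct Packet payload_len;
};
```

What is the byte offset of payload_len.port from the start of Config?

52

Packet: 0..4  checksum  (4B, 4-aligned); 4..6  port  (2B, 2-aligned); 6..8  -- padding (2B); 8..12  length  (4B, 4-aligned); 12..13  flags  (1B, 1-aligned); 13..16  -- tail padding (3B); sizeof = 16, alignof = 4
0..1  ack  (1B, 1-aligned)
1..8  -- padding (7B)
8..16  dst  (8B, 8-aligned)
16..26  magic  (10B, 2-aligned)
26..33  version  (7B, 1-aligned)
33..40  -- padding (7B)
40..48  seq  (8B, 8-aligned)
48..64  payload_len  (16B, 4-aligned)
within Packet: port at 4
48 + 4 = 52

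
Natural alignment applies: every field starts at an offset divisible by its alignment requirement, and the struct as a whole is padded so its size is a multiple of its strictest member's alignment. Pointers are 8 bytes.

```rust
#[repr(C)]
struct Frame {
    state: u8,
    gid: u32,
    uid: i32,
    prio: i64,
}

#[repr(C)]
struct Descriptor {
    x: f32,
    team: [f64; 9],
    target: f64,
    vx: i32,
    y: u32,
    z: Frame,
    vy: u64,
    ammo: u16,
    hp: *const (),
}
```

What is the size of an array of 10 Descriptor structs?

Frame: 0..1  state  (1B, 1-aligned); 1..4  -- padding (3B); 4..8  gid  (4B, 4-aligned); 8..12  uid  (4B, 4-aligned); 12..16  -- padding (4B); 16..24  prio  (8B, 8-aligned); sizeof = 24, alignof = 8
0..4  x  (4B, 4-aligned)
4..8  -- padding (4B)
8..80  team  (72B, 8-aligned)
80..88  target  (8B, 8-aligned)
88..92  vx  (4B, 4-aligned)
92..96  y  (4B, 4-aligned)
96..120  z  (24B, 8-aligned)
120..128  vy  (8B, 8-aligned)
128..130  ammo  (2B, 2-aligned)
130..136  -- padding (6B)
136..144  hp  (8B, 8-aligned)
sizeof = 144, alignof = 8
array of 10: 10 × 144 = 1440

1440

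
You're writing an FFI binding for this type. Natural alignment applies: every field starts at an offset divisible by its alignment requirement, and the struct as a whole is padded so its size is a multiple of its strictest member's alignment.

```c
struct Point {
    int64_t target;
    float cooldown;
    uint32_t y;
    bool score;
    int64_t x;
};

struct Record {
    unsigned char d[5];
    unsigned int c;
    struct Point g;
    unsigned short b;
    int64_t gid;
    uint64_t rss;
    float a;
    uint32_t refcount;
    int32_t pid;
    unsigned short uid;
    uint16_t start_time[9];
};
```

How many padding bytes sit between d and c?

3

Point: target at 0 (size 8, align 8) → ends 8; cooldown at 8 (size 4, align 4) → ends 12; y at 12 (size 4, align 4) → ends 16; score at 16 (size 1, align 1) → ends 17; pad 7 to align 8 for x; x at 24 (size 8, align 8) → ends 32; total 32 bytes, alignment 8
d at 0 (size 5, align 1) → ends 5
pad 3 to align 4 for c
c at 8 (size 4, align 4) → ends 12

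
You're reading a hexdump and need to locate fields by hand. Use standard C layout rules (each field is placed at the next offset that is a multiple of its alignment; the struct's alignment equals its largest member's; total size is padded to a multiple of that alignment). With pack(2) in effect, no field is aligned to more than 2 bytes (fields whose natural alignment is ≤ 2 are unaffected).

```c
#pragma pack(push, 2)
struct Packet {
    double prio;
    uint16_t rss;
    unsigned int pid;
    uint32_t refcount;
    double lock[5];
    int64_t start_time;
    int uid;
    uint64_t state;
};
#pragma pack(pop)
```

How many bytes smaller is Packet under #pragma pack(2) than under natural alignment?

10

natural layout:
  0..8  prio  (8B, 8-aligned)
  8..10  rss  (2B, 2-aligned)
  10..12  -- padding (2B)
  12..16  pid  (4B, 4-aligned)
  16..20  refcount  (4B, 4-aligned)
  20..24  -- padding (4B)
  24..64  lock  (40B, 8-aligned)
  64..72  start_time  (8B, 8-aligned)
  72..76  uid  (4B, 4-aligned)
  76..80  -- padding (4B)
  80..88  state  (8B, 8-aligned)
  sizeof = 88, alignof = 8
packed(2) layout:
  0..8  prio  (8B, 2-aligned)
  8..10  rss  (2B, 2-aligned)
  10..14  pid  (4B, 2-aligned)
  14..18  refcount  (4B, 2-aligned)
  18..58  lock  (40B, 2-aligned)
  58..66  start_time  (8B, 2-aligned)
  66..70  uid  (4B, 2-aligned)
  70..78  state  (8B, 2-aligned)
  sizeof = 78, alignof = 2
88 − 78 = 10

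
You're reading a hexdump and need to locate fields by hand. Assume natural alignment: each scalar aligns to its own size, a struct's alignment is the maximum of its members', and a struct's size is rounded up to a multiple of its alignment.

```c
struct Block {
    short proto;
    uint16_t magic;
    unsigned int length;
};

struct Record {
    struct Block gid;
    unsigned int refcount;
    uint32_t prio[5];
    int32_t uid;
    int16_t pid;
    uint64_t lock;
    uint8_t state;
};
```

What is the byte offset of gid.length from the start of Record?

Block: @0: proto [2B, align 2] → 2; @2: magic [2B, align 2] → 4; @4: length [4B, align 4] → 8; size 8, align 4
@0: gid [8B, align 4] → 8
within Block: length at 4
0 + 4 = 4

4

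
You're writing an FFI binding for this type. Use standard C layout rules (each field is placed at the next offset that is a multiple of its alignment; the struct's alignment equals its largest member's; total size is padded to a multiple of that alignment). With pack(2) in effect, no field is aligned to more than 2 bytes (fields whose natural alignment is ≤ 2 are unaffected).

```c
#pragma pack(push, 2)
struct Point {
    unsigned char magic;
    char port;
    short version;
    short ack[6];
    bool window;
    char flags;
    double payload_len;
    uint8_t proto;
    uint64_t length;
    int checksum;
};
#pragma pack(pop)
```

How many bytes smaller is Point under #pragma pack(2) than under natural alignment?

natural layout:
  0..1  magic  (1B, 1-aligned)
  1..2  port  (1B, 1-aligned)
  2..4  version  (2B, 2-aligned)
  4..16  ack  (12B, 2-aligned)
  16..17  window  (1B, 1-aligned)
  17..18  flags  (1B, 1-aligned)
  18..24  -- padding (6B)
  24..32  payload_len  (8B, 8-aligned)
  32..33  proto  (1B, 1-aligned)
  33..40  -- padding (7B)
  40..48  length  (8B, 8-aligned)
  48..52  checksum  (4B, 4-aligned)
  52..56  -- tail padding (4B)
  sizeof = 56, alignof = 8
packed(2) layout:
  0..1  magic  (1B, 1-aligned)
  1..2  port  (1B, 1-aligned)
  2..4  version  (2B, 2-aligned)
  4..16  ack  (12B, 2-aligned)
  16..17  window  (1B, 1-aligned)
  17..18  flags  (1B, 1-aligned)
  18..26  payload_len  (8B, 2-aligned)
  26..27  proto  (1B, 1-aligned)
  27..28  -- padding (1B)
  28..36  length  (8B, 2-aligned)
  36..40  checksum  (4B, 2-aligned)
  sizeof = 40, alignof = 2
56 − 40 = 16

16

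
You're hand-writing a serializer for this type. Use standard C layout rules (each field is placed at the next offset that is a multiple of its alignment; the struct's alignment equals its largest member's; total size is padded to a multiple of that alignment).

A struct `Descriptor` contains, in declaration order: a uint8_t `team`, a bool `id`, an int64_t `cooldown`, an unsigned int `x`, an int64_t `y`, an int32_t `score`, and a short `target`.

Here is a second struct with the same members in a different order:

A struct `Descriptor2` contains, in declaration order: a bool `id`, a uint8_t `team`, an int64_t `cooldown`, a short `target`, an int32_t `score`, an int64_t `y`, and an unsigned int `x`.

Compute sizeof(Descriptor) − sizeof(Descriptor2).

0

0..1  team  (1B, 1-aligned)
1..2  id  (1B, 1-aligned)
2..8  -- padding (6B)
8..16  cooldown  (8B, 8-aligned)
16..20  x  (4B, 4-aligned)
20..24  -- padding (4B)
24..32  y  (8B, 8-aligned)
32..36  score  (4B, 4-aligned)
36..38  target  (2B, 2-aligned)
38..40  -- tail padding (2B)
sizeof = 40, alignof = 8
— Descriptor2 —
0..1  id  (1B, 1-aligned)
1..2  team  (1B, 1-aligned)
2..8  -- padding (6B)
8..16  cooldown  (8B, 8-aligned)
16..18  target  (2B, 2-aligned)
18..20  -- padding (2B)
20..24  score  (4B, 4-aligned)
24..32  y  (8B, 8-aligned)
32..36  x  (4B, 4-aligned)
36..40  -- tail padding (4B)
sizeof = 40, alignof = 8
40 − 40 = 0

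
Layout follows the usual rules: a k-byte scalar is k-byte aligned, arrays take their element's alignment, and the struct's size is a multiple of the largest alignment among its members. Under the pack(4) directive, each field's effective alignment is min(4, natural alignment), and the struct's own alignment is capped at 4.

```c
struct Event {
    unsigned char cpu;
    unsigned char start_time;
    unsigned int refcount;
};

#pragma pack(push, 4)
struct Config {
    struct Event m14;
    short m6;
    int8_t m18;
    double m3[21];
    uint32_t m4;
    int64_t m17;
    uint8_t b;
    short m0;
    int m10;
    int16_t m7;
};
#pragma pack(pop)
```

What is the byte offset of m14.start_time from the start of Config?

Event: @0: cpu [1B, align 1] → 1; @1: start_time [1B, align 1] → 2; +2 pad (align 4); @4: refcount [4B, align 4] → 8; size 8, align 4
@0: m14 [8B, align 4] → 8
within Event: start_time at 1
0 + 1 = 1

1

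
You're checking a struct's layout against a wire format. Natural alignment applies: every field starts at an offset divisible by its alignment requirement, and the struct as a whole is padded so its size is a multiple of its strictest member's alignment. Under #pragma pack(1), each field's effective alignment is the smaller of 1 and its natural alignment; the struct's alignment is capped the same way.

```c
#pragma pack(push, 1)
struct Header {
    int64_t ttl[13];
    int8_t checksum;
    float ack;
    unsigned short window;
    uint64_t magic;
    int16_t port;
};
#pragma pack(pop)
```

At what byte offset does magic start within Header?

111

0..104  ttl  (104B, 1-aligned)
104..105  checksum  (1B, 1-aligned)
105..109  ack  (4B, 1-aligned)
109..111  window  (2B, 1-aligned)
111..119  magic  (8B, 1-aligned)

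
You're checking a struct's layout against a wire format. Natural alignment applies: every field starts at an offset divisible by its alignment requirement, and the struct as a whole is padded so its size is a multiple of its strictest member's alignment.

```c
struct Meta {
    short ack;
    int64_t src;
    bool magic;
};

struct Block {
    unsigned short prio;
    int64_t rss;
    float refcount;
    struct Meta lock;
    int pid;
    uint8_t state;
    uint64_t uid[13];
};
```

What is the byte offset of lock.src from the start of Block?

32

Meta: @0: ack [2B, align 2] → 2; +6 pad (align 8); @8: src [8B, align 8] → 16; @16: magic [1B, align 1] → 17; +7 tail pad (align 8); size 24, align 8
@0: prio [2B, align 2] → 2
+6 pad (align 8)
@8: rss [8B, align 8] → 16
@16: refcount [4B, align 4] → 20
+4 pad (align 8)
@24: lock [24B, align 8] → 48
within Meta: src at 8
24 + 8 = 32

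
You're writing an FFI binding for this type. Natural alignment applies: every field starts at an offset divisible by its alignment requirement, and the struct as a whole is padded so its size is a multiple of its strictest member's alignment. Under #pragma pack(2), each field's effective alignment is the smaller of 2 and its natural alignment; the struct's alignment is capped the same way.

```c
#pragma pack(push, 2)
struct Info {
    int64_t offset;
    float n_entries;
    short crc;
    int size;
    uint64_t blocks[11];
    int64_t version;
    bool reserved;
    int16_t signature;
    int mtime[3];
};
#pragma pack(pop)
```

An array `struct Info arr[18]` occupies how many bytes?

0..8  offset  (8B, 2-aligned)
8..12  n_entries  (4B, 2-aligned)
12..14  crc  (2B, 2-aligned)
14..18  size  (4B, 2-aligned)
18..106  blocks  (88B, 2-aligned)
106..114  version  (8B, 2-aligned)
114..115  reserved  (1B, 1-aligned)
115..116  -- padding (1B)
116..118  signature  (2B, 2-aligned)
118..130  mtime  (12B, 2-aligned)
sizeof = 130, alignof = 2
array of 18: 18 × 130 = 2340

2340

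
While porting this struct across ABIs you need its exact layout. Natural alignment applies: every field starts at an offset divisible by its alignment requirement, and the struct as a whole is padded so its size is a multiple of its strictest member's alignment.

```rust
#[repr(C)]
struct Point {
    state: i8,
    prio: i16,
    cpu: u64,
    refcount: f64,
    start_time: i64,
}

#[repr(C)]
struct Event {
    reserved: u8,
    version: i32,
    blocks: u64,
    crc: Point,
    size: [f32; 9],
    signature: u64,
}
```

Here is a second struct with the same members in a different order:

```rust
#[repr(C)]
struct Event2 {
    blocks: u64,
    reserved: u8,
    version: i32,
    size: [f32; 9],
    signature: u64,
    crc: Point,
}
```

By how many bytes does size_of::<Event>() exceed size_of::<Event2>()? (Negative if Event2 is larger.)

0

Point: 0..1  state  (1B, 1-aligned); 1..2  -- padding (1B); 2..4  prio  (2B, 2-aligned); 4..8  -- padding (4B); 8..16  cpu  (8B, 8-aligned); 16..24  refcount  (8B, 8-aligned); 24..32  start_time  (8B, 8-aligned); sizeof = 32, alignof = 8
0..1  reserved  (1B, 1-aligned)
1..4  -- padding (3B)
4..8  version  (4B, 4-aligned)
8..16  blocks  (8B, 8-aligned)
16..48  crc  (32B, 8-aligned)
48..84  size  (36B, 4-aligned)
84..88  -- padding (4B)
88..96  signature  (8B, 8-aligned)
sizeof = 96, alignof = 8
— Event2 —
0..8  blocks  (8B, 8-aligned)
8..9  reserved  (1B, 1-aligned)
9..12  -- padding (3B)
12..16  version  (4B, 4-aligned)
16..52  size  (36B, 4-aligned)
52..56  -- padding (4B)
56..64  signature  (8B, 8-aligned)
64..96  crc  (32B, 8-aligned)
sizeof = 96, alignof = 8
96 − 96 = 0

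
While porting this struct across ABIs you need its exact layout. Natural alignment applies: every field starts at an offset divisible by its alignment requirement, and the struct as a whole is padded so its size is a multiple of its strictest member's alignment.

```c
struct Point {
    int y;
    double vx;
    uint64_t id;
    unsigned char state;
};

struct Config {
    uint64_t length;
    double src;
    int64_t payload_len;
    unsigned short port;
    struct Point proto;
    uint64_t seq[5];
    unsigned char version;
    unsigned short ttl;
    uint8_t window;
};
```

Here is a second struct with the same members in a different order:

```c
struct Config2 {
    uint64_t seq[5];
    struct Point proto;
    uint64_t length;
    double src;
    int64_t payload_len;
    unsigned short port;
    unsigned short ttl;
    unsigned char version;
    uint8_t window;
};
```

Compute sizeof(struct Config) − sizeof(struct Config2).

8

Point: 0..4  y  (4B, 4-aligned); 4..8  -- padding (4B); 8..16  vx  (8B, 8-aligned); 16..24  id  (8B, 8-aligned); 24..25  state  (1B, 1-aligned); 25..32  -- tail padding (7B); sizeof = 32, alignof = 8
0..8  length  (8B, 8-aligned)
8..16  src  (8B, 8-aligned)
16..24  payload_len  (8B, 8-aligned)
24..26  port  (2B, 2-aligned)
26..32  -- padding (6B)
32..64  proto  (32B, 8-aligned)
64..104  seq  (40B, 8-aligned)
104..105  version  (1B, 1-aligned)
105..106  -- padding (1B)
106..108  ttl  (2B, 2-aligned)
108..109  window  (1B, 1-aligned)
109..112  -- tail padding (3B)
sizeof = 112, alignof = 8
— Config2 —
0..40  seq  (40B, 8-aligned)
40..72  proto  (32B, 8-aligned)
72..80  length  (8B, 8-aligned)
80..88  src  (8B, 8-aligned)
88..96  payload_len  (8B, 8-aligned)
96..98  port  (2B, 2-aligned)
98..100  ttl  (2B, 2-aligned)
100..101  version  (1B, 1-aligned)
101..102  window  (1B, 1-aligned)
102..104  -- tail padding (2B)
sizeof = 104, alignof = 8
112 − 104 = 8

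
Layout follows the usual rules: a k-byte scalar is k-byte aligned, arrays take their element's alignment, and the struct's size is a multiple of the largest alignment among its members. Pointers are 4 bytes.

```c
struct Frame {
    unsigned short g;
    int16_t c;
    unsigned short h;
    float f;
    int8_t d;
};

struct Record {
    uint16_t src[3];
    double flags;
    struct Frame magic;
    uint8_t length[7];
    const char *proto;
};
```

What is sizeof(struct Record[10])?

Frame: g at 0 (size 2, align 2) → ends 2; c at 2 (size 2, align 2) → ends 4; h at 4 (size 2, align 2) → ends 6; pad 2 to align 4 for f; f at 8 (size 4, align 4) → ends 12; d at 12 (size 1, align 1) → ends 13; tail pad 3 to reach multiple of 4; total 16 bytes, alignment 4
src at 0 (size 6, align 2) → ends 6
pad 2 to align 8 for flags
flags at 8 (size 8, align 8) → ends 16
magic at 16 (size 16, align 4) → ends 32
length at 32 (size 7, align 1) → ends 39
pad 1 to align 4 for proto
proto at 40 (size 4, align 4) → ends 44
tail pad 4 to reach multiple of 8
total 48 bytes, alignment 8
array of 10: 10 × 48 = 480

480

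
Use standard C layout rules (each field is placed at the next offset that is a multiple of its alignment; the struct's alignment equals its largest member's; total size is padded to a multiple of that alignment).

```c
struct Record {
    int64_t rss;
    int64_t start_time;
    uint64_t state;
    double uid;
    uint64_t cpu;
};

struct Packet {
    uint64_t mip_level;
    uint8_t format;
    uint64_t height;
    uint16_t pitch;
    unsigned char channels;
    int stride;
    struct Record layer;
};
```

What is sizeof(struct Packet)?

72 bytes

Record: rss at 0 (size 8, align 8) → ends 8; start_time at 8 (size 8, align 8) → ends 16; state at 16 (size 8, align 8) → ends 24; uid at 24 (size 8, align 8) → ends 32; cpu at 32 (size 8, align 8) → ends 40; total 40 bytes, alignment 8
mip_level at 0 (size 8, align 8) → ends 8
format at 8 (size 1, align 1) → ends 9
pad 7 to align 8 for height
height at 16 (size 8, align 8) → ends 24
pitch at 24 (size 2, align 2) → ends 26
channels at 26 (size 1, align 1) → ends 27
pad 1 to align 4 for stride
stride at 28 (size 4, align 4) → ends 32
layer at 32 (size 40, align 8) → ends 72
total 72 bytes, alignment 8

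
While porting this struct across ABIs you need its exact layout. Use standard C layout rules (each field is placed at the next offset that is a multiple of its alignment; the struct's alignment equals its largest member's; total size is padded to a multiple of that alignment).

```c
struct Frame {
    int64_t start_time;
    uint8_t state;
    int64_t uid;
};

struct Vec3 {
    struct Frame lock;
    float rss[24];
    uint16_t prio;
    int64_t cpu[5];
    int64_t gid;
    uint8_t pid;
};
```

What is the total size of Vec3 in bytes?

184

Frame: start_time at 0 (size 8, align 8) → ends 8; state at 8 (size 1, align 1) → ends 9; pad 7 to align 8 for uid; uid at 16 (size 8, align 8) → ends 24; total 24 bytes, alignment 8
lock at 0 (size 24, align 8) → ends 24
rss at 24 (size 96, align 4) → ends 120
prio at 120 (size 2, align 2) → ends 122
pad 6 to align 8 for cpu
cpu at 128 (size 40, align 8) → ends 168
gid at 168 (size 8, align 8) → ends 176
pid at 176 (size 1, align 1) → ends 177
tail pad 7 to reach multiple of 8
total 184 bytes, alignment 8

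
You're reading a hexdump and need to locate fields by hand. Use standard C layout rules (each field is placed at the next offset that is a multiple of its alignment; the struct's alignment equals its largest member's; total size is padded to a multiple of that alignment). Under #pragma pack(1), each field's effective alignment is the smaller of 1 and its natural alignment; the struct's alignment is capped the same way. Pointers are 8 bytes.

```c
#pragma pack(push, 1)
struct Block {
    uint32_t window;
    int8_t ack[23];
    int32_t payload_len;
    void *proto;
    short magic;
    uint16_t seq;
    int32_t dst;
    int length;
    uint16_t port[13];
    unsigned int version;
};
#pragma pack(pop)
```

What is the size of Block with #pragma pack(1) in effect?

window at 0 (size 4, align 1) → ends 4
ack at 4 (size 23, align 1) → ends 27
payload_len at 27 (size 4, align 1) → ends 31
proto at 31 (size 8, align 1) → ends 39
magic at 39 (size 2, align 1) → ends 41
seq at 41 (size 2, align 1) → ends 43
dst at 43 (size 4, align 1) → ends 47
length at 47 (size 4, align 1) → ends 51
port at 51 (size 26, align 1) → ends 77
version at 77 (size 4, align 1) → ends 81
total 81 bytes, alignment 1

81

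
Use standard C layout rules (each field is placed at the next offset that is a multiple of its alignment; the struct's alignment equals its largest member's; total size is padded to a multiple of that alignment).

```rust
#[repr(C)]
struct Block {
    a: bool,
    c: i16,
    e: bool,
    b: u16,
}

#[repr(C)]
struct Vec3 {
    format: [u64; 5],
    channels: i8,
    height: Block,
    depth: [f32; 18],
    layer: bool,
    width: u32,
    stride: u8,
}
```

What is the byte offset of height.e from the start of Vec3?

Block: @0: a [1B, align 1] → 1; +1 pad (align 2); @2: c [2B, align 2] → 4; @4: e [1B, align 1] → 5; +1 pad (align 2); @6: b [2B, align 2] → 8; size 8, align 2
@0: format [40B, align 8] → 40
@40: channels [1B, align 1] → 41
+1 pad (align 2)
@42: height [8B, align 2] → 50
within Block: e at 4
42 + 4 = 46

46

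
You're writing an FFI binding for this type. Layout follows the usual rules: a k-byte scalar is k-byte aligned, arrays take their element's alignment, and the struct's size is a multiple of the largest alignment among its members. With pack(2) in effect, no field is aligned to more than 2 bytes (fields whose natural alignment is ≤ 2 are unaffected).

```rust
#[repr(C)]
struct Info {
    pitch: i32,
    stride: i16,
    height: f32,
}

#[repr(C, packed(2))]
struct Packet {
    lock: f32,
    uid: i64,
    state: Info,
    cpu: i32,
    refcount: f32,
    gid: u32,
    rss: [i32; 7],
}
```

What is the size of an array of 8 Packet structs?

Info: 0..4  pitch  (4B, 4-aligned); 4..6  stride  (2B, 2-aligned); 6..8  -- padding (2B); 8..12  height  (4B, 4-aligned); sizeof = 12, alignof = 4
0..4  lock  (4B, 2-aligned)
4..12  uid  (8B, 2-aligned)
12..24  state  (12B, 2-aligned)
24..28  cpu  (4B, 2-aligned)
28..32  refcount  (4B, 2-aligned)
32..36  gid  (4B, 2-aligned)
36..64  rss  (28B, 2-aligned)
sizeof = 64, alignof = 2
array of 8: 8 × 64 = 512

512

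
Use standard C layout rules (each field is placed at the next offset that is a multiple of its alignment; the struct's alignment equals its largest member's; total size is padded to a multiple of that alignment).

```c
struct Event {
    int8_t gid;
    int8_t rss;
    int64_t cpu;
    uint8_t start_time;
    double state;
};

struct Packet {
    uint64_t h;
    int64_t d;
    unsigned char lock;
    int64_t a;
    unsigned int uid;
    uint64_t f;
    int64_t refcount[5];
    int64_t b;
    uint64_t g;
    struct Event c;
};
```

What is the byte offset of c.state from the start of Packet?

128

Event: gid at 0 (size 1, align 1) → ends 1; rss at 1 (size 1, align 1) → ends 2; pad 6 to align 8 for cpu; cpu at 8 (size 8, align 8) → ends 16; start_time at 16 (size 1, align 1) → ends 17; pad 7 to align 8 for state; state at 24 (size 8, align 8) → ends 32; total 32 bytes, alignment 8
h at 0 (size 8, align 8) → ends 8
d at 8 (size 8, align 8) → ends 16
lock at 16 (size 1, align 1) → ends 17
pad 7 to align 8 for a
a at 24 (size 8, align 8) → ends 32
uid at 32 (size 4, align 4) → ends 36
pad 4 to align 8 for f
f at 40 (size 8, align 8) → ends 48
refcount at 48 (size 40, align 8) → ends 88
b at 88 (size 8, align 8) → ends 96
g at 96 (size 8, align 8) → ends 104
c at 104 (size 32, align 8) → ends 136
within Event: state at 24
104 + 24 = 128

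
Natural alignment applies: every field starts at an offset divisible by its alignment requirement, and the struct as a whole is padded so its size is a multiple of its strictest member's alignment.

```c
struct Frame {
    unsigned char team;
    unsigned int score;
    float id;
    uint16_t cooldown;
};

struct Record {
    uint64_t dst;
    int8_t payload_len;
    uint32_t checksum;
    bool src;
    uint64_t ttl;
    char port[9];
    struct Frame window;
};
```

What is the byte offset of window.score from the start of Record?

48

Frame: team at 0 (size 1, align 1) → ends 1; pad 3 to align 4 for score; score at 4 (size 4, align 4) → ends 8; id at 8 (size 4, align 4) → ends 12; cooldown at 12 (size 2, align 2) → ends 14; tail pad 2 to reach multiple of 4; total 16 bytes, alignment 4
dst at 0 (size 8, align 8) → ends 8
payload_len at 8 (size 1, align 1) → ends 9
pad 3 to align 4 for checksum
checksum at 12 (size 4, align 4) → ends 16
src at 16 (size 1, align 1) → ends 17
pad 7 to align 8 for ttl
ttl at 24 (size 8, align 8) → ends 32
port at 32 (size 9, align 1) → ends 41
pad 3 to align 4 for window
window at 44 (size 16, align 4) → ends 60
within Frame: score at 4
44 + 4 = 48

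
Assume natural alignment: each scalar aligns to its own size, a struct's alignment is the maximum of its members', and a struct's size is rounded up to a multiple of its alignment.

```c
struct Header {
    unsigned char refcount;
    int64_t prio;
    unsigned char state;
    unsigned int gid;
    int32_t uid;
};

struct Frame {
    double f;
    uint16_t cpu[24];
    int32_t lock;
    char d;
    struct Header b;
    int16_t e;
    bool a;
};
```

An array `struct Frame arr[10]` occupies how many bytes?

Header: @0: refcount [1B, align 1] → 1; +7 pad (align 8); @8: prio [8B, align 8] → 16; @16: state [1B, align 1] → 17; +3 pad (align 4); @20: gid [4B, align 4] → 24; @24: uid [4B, align 4] → 28; +4 tail pad (align 8); size 32, align 8
@0: f [8B, align 8] → 8
@8: cpu [48B, align 2] → 56
@56: lock [4B, align 4] → 60
@60: d [1B, align 1] → 61
+3 pad (align 8)
@64: b [32B, align 8] → 96
@96: e [2B, align 2] → 98
@98: a [1B, align 1] → 99
+5 tail pad (align 8)
size 104, align 8
array of 10: 10 × 104 = 1040

1040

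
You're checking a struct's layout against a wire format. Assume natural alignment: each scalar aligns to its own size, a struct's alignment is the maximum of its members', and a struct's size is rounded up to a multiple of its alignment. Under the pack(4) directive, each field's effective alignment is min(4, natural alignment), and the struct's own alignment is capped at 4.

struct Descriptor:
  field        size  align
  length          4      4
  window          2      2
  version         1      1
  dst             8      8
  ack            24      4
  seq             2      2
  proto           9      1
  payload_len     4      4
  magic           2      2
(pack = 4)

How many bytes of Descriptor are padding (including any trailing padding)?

@0: length [4B, align 4] → 4
@4: window [2B, align 2] → 6
@6: version [1B, align 1] → 7
+1 pad (align 4)
@8: dst [8B, align 4] → 16
@16: ack [24B, align 4] → 40
@40: seq [2B, align 2] → 42
@42: proto [9B, align 1] → 51
+1 pad (align 4)
@52: payload_len [4B, align 4] → 56
@56: magic [2B, align 2] → 58
+2 tail pad (align 4)
size 60, align 4
data bytes 56, size 60 → padding 4

4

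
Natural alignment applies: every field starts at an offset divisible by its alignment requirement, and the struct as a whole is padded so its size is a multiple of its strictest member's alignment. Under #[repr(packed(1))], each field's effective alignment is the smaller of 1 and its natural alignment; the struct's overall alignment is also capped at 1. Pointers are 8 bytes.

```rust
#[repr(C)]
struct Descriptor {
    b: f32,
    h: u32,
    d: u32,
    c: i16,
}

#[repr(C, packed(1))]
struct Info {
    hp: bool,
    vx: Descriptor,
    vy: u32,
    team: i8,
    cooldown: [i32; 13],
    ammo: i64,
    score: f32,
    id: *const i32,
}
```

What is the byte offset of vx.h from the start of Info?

5

Descriptor: 0..4  b  (4B, 4-aligned); 4..8  h  (4B, 4-aligned); 8..12  d  (4B, 4-aligned); 12..14  c  (2B, 2-aligned); 14..16  -- tail padding (2B); sizeof = 16, alignof = 4
0..1  hp  (1B, 1-aligned)
1..17  vx  (16B, 1-aligned)
within Descriptor: h at 4
1 + 4 = 5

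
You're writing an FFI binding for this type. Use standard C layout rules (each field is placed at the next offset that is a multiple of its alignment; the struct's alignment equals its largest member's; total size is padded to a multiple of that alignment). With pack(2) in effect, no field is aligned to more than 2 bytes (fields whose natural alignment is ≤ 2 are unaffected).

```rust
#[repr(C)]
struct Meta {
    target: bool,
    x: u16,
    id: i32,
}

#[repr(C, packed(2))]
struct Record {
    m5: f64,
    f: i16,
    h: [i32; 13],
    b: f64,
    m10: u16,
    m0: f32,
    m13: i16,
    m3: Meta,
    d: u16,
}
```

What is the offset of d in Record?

86

Meta: target at 0 (size 1, align 1) → ends 1; pad 1 to align 2 for x; x at 2 (size 2, align 2) → ends 4; id at 4 (size 4, align 4) → ends 8; total 8 bytes, alignment 4
m5 at 0 (size 8, align 2) → ends 8
f at 8 (size 2, align 2) → ends 10
h at 10 (size 52, align 2) → ends 62
b at 62 (size 8, align 2) → ends 70
m10 at 70 (size 2, align 2) → ends 72
m0 at 72 (size 4, align 2) → ends 76
m13 at 76 (size 2, align 2) → ends 78
m3 at 78 (size 8, align 2) → ends 86
d at 86 (size 2, align 2) → ends 88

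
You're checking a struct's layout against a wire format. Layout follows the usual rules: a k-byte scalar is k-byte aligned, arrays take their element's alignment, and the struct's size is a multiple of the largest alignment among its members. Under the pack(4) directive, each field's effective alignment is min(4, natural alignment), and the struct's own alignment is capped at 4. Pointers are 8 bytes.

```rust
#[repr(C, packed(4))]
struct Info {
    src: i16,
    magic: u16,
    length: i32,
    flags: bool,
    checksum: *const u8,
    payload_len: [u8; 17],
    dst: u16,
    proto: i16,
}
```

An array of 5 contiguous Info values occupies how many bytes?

220

src at 0 (size 2, align 2) → ends 2
magic at 2 (size 2, align 2) → ends 4
length at 4 (size 4, align 4) → ends 8
flags at 8 (size 1, align 1) → ends 9
pad 3 to align 4 for checksum
checksum at 12 (size 8, align 4) → ends 20
payload_len at 20 (size 17, align 1) → ends 37
pad 1 to align 2 for dst
dst at 38 (size 2, align 2) → ends 40
proto at 40 (size 2, align 2) → ends 42
tail pad 2 to reach multiple of 4
total 44 bytes, alignment 4
array of 5: 5 × 44 = 220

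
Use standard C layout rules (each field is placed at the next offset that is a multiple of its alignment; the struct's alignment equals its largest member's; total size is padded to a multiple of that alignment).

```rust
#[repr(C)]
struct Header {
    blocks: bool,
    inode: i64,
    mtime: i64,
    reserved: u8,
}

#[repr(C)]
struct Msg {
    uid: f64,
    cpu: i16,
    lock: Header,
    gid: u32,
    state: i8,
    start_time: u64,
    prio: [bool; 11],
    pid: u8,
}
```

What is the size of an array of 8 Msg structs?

640

Header: 0..1  blocks  (1B, 1-aligned); 1..8  -- padding (7B); 8..16  inode  (8B, 8-aligned); 16..24  mtime  (8B, 8-aligned); 24..25  reserved  (1B, 1-aligned); 25..32  -- tail padding (7B); sizeof = 32, alignof = 8
0..8  uid  (8B, 8-aligned)
8..10  cpu  (2B, 2-aligned)
10..16  -- padding (6B)
16..48  lock  (32B, 8-aligned)
48..52  gid  (4B, 4-aligned)
52..53  state  (1B, 1-aligned)
53..56  -- padding (3B)
56..64  start_time  (8B, 8-aligned)
64..75  prio  (11B, 1-aligned)
75..76  pid  (1B, 1-aligned)
76..80  -- tail padding (4B)
sizeof = 80, alignof = 8
array of 8: 8 × 80 = 640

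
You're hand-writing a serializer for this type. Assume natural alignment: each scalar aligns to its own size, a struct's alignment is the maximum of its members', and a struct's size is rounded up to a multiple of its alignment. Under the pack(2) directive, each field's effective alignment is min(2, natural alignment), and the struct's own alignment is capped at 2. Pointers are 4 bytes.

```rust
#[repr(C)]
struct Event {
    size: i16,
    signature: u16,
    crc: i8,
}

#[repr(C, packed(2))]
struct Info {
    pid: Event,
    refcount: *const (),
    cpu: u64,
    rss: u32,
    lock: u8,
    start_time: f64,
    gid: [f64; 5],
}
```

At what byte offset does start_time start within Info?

Event: size at 0 (size 2, align 2) → ends 2; signature at 2 (size 2, align 2) → ends 4; crc at 4 (size 1, align 1) → ends 5; tail pad 1 to reach multiple of 2; total 6 bytes, alignment 2
pid at 0 (size 6, align 2) → ends 6
refcount at 6 (size 4, align 2) → ends 10
cpu at 10 (size 8, align 2) → ends 18
rss at 18 (size 4, align 2) → ends 22
lock at 22 (size 1, align 1) → ends 23
pad 1 to align 2 for start_time
start_time at 24 (size 8, align 2) → ends 32

24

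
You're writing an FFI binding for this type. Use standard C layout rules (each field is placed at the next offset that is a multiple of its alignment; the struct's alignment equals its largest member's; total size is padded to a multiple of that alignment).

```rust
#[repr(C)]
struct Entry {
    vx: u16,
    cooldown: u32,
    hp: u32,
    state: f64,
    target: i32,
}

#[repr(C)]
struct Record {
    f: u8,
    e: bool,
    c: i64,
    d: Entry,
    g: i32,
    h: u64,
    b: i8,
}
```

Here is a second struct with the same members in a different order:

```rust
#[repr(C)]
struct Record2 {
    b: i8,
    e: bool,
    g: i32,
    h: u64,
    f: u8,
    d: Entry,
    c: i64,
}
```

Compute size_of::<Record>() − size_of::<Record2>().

Entry: vx at 0 (size 2, align 2) → ends 2; pad 2 to align 4 for cooldown; cooldown at 4 (size 4, align 4) → ends 8; hp at 8 (size 4, align 4) → ends 12; pad 4 to align 8 for state; state at 16 (size 8, align 8) → ends 24; target at 24 (size 4, align 4) → ends 28; tail pad 4 to reach multiple of 8; total 32 bytes, alignment 8
f at 0 (size 1, align 1) → ends 1
e at 1 (size 1, align 1) → ends 2
pad 6 to align 8 for c
c at 8 (size 8, align 8) → ends 16
d at 16 (size 32, align 8) → ends 48
g at 48 (size 4, align 4) → ends 52
pad 4 to align 8 for h
h at 56 (size 8, align 8) → ends 64
b at 64 (size 1, align 1) → ends 65
tail pad 7 to reach multiple of 8
total 72 bytes, alignment 8
— Record2 —
b at 0 (size 1, align 1) → ends 1
e at 1 (size 1, align 1) → ends 2
pad 2 to align 4 for g
g at 4 (size 4, align 4) → ends 8
h at 8 (size 8, align 8) → ends 16
f at 16 (size 1, align 1) → ends 17
pad 7 to align 8 for d
d at 24 (size 32, align 8) → ends 56
c at 56 (size 8, align 8) → ends 64
total 64 bytes, alignment 8
72 − 64 = 8

8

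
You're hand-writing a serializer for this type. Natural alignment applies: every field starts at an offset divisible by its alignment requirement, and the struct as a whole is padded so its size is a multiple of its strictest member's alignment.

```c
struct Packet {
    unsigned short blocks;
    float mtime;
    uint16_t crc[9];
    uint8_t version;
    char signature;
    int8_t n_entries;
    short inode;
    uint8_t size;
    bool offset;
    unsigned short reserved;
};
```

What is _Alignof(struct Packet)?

member alignments: blocks=2, mtime=4, crc=2, version=1, signature=1, n_entries=1, inode=2, size=1, offset=1, reserved=2
max = 4

4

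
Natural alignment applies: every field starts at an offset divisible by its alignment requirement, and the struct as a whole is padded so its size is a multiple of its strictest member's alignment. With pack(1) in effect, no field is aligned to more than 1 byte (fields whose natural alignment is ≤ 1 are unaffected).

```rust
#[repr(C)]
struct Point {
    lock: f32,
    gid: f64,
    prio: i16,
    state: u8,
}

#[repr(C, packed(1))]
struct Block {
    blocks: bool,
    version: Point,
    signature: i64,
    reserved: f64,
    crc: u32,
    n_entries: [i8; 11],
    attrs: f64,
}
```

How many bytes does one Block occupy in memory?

Point: 0..4  lock  (4B, 4-aligned); 4..8  -- padding (4B); 8..16  gid  (8B, 8-aligned); 16..18  prio  (2B, 2-aligned); 18..19  state  (1B, 1-aligned); 19..24  -- tail padding (5B); sizeof = 24, alignof = 8
0..1  blocks  (1B, 1-aligned)
1..25  version  (24B, 1-aligned)
25..33  signature  (8B, 1-aligned)
33..41  reserved  (8B, 1-aligned)
41..45  crc  (4B, 1-aligned)
45..56  n_entries  (11B, 1-aligned)
56..64  attrs  (8B, 1-aligned)
sizeof = 64, alignof = 1

64 bytes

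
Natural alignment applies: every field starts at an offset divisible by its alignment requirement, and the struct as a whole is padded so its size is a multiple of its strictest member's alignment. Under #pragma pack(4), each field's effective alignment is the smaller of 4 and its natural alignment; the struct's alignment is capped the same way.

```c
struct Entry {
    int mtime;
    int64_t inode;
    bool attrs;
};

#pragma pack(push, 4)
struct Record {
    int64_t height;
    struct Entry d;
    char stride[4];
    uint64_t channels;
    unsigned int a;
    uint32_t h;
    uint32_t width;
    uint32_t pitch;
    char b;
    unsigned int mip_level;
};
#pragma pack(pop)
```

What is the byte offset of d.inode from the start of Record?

Entry: mtime at 0 (size 4, align 4) → ends 4; pad 4 to align 8 for inode; inode at 8 (size 8, align 8) → ends 16; attrs at 16 (size 1, align 1) → ends 17; tail pad 7 to reach multiple of 8; total 24 bytes, alignment 8
height at 0 (size 8, align 4) → ends 8
d at 8 (size 24, align 4) → ends 32
within Entry: inode at 8
8 + 8 = 16

16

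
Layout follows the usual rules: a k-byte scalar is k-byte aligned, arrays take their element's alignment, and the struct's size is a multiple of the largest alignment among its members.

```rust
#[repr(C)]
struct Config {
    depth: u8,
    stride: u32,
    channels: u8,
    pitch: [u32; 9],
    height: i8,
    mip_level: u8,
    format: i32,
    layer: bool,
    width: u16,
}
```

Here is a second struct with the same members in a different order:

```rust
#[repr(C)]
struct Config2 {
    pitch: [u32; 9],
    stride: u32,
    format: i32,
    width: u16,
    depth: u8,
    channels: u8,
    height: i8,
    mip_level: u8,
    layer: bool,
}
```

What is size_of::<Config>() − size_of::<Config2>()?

8

depth at 0 (size 1, align 1) → ends 1
pad 3 to align 4 for stride
stride at 4 (size 4, align 4) → ends 8
channels at 8 (size 1, align 1) → ends 9
pad 3 to align 4 for pitch
pitch at 12 (size 36, align 4) → ends 48
height at 48 (size 1, align 1) → ends 49
mip_level at 49 (size 1, align 1) → ends 50
pad 2 to align 4 for format
format at 52 (size 4, align 4) → ends 56
layer at 56 (size 1, align 1) → ends 57
pad 1 to align 2 for width
width at 58 (size 2, align 2) → ends 60
total 60 bytes, alignment 4
— Config2 —
pitch at 0 (size 36, align 4) → ends 36
stride at 36 (size 4, align 4) → ends 40
format at 40 (size 4, align 4) → ends 44
width at 44 (size 2, align 2) → ends 46
depth at 46 (size 1, align 1) → ends 47
channels at 47 (size 1, align 1) → ends 48
height at 48 (size 1, align 1) → ends 49
mip_level at 49 (size 1, align 1) → ends 50
layer at 50 (size 1, align 1) → ends 51
tail pad 1 to reach multiple of 4
total 52 bytes, alignment 4
60 − 52 = 8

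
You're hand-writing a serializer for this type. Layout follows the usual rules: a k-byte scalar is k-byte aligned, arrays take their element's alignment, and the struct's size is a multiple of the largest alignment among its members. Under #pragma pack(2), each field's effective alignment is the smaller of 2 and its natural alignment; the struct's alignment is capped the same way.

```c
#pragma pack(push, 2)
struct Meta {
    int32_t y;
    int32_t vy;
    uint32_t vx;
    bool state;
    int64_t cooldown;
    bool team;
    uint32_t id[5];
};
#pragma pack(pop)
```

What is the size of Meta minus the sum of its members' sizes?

2

y at 0 (size 4, align 2) → ends 4
vy at 4 (size 4, align 2) → ends 8
vx at 8 (size 4, align 2) → ends 12
state at 12 (size 1, align 1) → ends 13
pad 1 to align 2 for cooldown
cooldown at 14 (size 8, align 2) → ends 22
team at 22 (size 1, align 1) → ends 23
pad 1 to align 2 for id
id at 24 (size 20, align 2) → ends 44
total 44 bytes, alignment 2
data bytes 42, size 44 → padding 2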